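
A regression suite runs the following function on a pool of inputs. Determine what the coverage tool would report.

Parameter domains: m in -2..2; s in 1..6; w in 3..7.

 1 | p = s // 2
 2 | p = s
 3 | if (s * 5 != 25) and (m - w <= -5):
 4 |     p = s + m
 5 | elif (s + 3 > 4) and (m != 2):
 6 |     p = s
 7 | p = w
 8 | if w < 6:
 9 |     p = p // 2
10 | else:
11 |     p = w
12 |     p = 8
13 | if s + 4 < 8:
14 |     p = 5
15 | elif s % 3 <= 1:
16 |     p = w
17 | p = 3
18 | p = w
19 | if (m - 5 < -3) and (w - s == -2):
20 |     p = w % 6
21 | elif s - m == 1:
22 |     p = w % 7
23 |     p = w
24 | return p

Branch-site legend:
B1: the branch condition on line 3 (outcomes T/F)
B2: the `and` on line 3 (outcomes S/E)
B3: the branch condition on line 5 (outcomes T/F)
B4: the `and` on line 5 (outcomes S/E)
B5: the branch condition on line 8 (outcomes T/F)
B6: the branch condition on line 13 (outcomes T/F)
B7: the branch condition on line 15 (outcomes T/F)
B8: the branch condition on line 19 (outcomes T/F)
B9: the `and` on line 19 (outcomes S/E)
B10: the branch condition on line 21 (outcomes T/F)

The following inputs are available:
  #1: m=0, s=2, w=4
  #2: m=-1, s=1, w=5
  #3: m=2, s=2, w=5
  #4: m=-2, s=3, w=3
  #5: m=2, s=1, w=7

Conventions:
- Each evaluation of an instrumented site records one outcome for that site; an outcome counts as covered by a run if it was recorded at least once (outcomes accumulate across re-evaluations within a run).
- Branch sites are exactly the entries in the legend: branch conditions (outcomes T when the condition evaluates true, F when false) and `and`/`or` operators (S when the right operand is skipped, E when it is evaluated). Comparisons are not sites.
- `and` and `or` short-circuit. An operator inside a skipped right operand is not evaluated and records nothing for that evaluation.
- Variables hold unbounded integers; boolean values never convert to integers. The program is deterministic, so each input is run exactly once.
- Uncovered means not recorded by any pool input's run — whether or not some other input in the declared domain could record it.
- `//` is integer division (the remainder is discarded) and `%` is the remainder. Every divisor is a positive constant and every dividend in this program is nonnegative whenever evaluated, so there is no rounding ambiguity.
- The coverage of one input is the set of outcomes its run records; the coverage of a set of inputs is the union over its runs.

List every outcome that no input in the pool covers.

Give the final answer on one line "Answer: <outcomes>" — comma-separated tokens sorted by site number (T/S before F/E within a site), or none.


input #1, m=0, s=2, w=4: events B2->E, B1->F, B4->E, B3->T, B5->T, B6->T, B9->E, B8->F, B10->F; outcomes B1=F, B2=E, B3=T, B4=E, B5=T, B6=T, B8=F, B9=E, B10=F
input #2, m=-1, s=1, w=5: events B2->E, B1->T, B5->T, B6->T, B9->E, B8->F, B10->F; outcomes B1=T, B2=E, B5=T, B6=T, B8=F, B9=E, B10=F
input #3, m=2, s=2, w=5: events B2->E, B1->F, B4->E, B3->F, B5->T, B6->T, B9->S, B8->F, B10->F; outcomes B1=F, B2=E, B3=F, B4=E, B5=T, B6=T, B8=F, B9=S, B10=F
input #4, m=-2, s=3, w=3: events B2->E, B1->T, B5->T, B6->T, B9->E, B8->F, B10->F; outcomes B1=T, B2=E, B5=T, B6=T, B8=F, B9=E, B10=F
input #5, m=2, s=1, w=7: events B2->E, B1->T, B5->F, B6->T, B9->S, B8->F, B10->F; outcomes B1=T, B2=E, B5=F, B6=T, B8=F, B9=S, B10=F
union over the pool: B1=T, B1=F, B2=E, B3=T, B3=F, B4=E, B5=T, B5=F, B6=T, B8=F, B9=S, B9=E, B10=F
uncovered (7 of 20): B2=S, B4=S, B6=F, B7=T, B7=F, B8=T, B10=T
Answer: B2=S, B4=S, B6=F, B7=T, B7=F, B8=T, B10=T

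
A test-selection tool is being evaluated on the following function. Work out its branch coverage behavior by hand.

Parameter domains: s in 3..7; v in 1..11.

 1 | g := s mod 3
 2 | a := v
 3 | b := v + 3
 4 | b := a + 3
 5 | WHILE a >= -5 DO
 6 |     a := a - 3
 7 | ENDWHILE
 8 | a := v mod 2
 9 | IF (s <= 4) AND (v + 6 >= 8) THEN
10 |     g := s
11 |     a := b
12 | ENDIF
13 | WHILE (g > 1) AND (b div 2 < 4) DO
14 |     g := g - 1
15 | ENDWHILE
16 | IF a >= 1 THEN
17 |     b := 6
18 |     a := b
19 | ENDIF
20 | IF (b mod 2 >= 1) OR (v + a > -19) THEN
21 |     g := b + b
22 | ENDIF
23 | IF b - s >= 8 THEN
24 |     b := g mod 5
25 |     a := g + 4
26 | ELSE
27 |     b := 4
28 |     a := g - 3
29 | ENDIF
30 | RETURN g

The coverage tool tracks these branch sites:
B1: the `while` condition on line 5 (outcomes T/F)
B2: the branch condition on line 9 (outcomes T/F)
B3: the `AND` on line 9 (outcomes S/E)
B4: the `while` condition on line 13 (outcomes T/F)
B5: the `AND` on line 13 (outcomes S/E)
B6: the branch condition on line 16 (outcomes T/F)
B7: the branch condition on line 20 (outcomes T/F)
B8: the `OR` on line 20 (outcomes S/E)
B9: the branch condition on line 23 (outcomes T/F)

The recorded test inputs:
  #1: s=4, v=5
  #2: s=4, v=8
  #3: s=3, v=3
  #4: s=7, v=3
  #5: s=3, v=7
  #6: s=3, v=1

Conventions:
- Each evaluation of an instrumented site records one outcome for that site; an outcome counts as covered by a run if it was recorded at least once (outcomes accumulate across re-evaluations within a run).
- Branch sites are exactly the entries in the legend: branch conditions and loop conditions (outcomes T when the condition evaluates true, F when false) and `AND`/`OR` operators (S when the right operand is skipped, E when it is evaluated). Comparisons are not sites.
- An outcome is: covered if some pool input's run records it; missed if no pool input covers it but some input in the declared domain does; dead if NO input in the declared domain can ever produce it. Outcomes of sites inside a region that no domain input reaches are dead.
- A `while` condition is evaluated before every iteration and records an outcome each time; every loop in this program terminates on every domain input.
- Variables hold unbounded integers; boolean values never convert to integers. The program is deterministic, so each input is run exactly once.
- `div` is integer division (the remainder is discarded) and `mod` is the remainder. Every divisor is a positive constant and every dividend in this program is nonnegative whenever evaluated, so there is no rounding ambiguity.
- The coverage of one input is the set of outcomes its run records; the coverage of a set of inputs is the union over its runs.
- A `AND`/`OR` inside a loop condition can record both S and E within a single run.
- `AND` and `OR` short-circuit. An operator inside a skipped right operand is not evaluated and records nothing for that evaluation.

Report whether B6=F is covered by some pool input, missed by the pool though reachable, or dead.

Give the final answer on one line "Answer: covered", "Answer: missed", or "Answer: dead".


no pool input records B6=F
but domain input (s=5, v=2) does record it -> reachable, so missed
Answer: missed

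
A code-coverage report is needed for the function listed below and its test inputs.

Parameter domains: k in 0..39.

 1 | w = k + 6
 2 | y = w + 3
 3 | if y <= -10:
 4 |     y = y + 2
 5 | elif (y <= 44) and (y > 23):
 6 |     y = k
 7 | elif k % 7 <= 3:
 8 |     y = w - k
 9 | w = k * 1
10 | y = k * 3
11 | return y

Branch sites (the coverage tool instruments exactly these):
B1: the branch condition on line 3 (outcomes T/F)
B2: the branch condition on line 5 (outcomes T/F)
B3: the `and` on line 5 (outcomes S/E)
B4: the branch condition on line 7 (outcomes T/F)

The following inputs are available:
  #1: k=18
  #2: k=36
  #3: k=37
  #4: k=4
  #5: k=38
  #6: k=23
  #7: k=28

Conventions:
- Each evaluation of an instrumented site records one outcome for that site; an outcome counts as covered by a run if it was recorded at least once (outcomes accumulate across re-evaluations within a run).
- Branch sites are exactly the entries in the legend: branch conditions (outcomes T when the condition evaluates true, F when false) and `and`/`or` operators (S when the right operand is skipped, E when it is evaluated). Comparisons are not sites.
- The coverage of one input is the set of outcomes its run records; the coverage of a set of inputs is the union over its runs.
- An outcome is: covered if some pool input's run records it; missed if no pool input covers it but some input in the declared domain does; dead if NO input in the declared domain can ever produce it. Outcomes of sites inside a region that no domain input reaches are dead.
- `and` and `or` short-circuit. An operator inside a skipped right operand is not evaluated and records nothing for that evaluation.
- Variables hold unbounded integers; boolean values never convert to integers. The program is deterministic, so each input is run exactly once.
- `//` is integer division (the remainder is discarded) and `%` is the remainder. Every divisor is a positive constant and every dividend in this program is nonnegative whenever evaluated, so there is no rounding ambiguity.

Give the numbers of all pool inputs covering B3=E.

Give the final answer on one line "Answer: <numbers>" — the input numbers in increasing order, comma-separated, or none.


input #1 (k=18): produces B3=E
input #2 (k=36): does not produce B3=E
input #3 (k=37): does not produce B3=E
input #4 (k=4): produces B3=E
input #5 (k=38): does not produce B3=E
input #6 (k=23): produces B3=E
input #7 (k=28): produces B3=E
Answer: 1, 4, 6, 7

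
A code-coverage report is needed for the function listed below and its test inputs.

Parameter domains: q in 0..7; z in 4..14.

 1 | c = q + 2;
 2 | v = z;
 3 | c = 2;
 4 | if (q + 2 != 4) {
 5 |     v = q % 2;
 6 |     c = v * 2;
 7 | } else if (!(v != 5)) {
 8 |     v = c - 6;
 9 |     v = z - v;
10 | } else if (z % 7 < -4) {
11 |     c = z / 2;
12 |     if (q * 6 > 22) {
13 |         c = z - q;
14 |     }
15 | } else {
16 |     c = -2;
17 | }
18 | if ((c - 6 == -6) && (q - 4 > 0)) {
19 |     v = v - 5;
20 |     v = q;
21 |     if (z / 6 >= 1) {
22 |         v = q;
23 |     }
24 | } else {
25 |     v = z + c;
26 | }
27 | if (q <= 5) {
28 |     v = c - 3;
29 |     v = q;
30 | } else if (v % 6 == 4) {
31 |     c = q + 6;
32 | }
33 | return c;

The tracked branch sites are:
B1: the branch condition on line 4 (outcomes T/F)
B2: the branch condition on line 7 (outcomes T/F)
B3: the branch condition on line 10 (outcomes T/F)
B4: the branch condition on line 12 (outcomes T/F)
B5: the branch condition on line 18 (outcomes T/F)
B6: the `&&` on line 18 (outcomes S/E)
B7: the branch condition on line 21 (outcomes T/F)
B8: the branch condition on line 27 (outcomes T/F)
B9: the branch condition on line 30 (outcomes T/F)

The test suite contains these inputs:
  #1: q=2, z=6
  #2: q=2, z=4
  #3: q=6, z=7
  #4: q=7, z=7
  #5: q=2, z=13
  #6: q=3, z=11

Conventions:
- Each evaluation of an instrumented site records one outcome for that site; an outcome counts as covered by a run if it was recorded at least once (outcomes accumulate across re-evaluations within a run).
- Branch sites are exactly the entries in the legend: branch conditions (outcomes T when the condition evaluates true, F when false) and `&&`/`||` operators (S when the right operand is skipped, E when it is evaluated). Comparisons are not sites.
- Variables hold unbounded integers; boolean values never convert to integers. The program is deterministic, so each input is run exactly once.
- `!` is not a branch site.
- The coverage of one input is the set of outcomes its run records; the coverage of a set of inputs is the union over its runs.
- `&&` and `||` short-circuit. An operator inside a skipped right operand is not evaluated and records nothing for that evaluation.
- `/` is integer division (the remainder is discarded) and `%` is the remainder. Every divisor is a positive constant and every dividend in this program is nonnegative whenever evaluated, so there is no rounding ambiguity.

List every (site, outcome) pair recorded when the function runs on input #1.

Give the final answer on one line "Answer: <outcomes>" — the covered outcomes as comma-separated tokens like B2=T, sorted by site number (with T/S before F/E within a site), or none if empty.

Tracing the run of input #1 (q=2, z=6):
  B1->F, B2->F, B3->F, B6->S, B5->F, B8->T
collecting distinct outcomes: B1=F, B2=F, B3=F, B5=F, B6=S, B8=T

Answer: B1=F, B2=F, B3=F, B5=F, B6=S, B8=T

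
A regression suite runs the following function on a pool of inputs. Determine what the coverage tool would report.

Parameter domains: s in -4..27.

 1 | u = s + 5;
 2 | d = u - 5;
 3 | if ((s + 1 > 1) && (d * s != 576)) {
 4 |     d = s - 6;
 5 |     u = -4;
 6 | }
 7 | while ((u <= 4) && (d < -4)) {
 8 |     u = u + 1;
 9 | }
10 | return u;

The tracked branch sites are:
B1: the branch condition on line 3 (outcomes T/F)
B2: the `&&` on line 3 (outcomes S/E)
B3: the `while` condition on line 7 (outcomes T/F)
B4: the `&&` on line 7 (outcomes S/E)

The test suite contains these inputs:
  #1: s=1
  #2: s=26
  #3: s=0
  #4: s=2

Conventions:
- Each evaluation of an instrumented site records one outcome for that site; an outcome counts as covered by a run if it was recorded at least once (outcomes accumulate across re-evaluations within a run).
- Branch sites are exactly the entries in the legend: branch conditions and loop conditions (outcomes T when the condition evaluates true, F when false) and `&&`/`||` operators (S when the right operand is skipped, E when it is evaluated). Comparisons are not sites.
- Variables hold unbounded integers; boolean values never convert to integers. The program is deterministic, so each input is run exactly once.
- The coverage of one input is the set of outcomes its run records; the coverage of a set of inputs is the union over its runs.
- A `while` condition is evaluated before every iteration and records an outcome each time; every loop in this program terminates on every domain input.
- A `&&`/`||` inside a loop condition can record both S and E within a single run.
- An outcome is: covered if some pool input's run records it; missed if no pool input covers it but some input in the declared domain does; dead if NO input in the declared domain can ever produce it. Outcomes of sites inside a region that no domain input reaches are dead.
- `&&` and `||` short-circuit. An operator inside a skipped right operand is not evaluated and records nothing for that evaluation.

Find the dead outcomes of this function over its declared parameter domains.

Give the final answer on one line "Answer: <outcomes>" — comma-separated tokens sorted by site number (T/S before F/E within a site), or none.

running all 32 domain inputs and tallying outcomes:
  reachable outcomes have witnesses, e.g. B1=T (e.g. s=1), B1=F (e.g. s=-4), B2=S (e.g. s=-4), B2=E (e.g. s=1)

Answer: none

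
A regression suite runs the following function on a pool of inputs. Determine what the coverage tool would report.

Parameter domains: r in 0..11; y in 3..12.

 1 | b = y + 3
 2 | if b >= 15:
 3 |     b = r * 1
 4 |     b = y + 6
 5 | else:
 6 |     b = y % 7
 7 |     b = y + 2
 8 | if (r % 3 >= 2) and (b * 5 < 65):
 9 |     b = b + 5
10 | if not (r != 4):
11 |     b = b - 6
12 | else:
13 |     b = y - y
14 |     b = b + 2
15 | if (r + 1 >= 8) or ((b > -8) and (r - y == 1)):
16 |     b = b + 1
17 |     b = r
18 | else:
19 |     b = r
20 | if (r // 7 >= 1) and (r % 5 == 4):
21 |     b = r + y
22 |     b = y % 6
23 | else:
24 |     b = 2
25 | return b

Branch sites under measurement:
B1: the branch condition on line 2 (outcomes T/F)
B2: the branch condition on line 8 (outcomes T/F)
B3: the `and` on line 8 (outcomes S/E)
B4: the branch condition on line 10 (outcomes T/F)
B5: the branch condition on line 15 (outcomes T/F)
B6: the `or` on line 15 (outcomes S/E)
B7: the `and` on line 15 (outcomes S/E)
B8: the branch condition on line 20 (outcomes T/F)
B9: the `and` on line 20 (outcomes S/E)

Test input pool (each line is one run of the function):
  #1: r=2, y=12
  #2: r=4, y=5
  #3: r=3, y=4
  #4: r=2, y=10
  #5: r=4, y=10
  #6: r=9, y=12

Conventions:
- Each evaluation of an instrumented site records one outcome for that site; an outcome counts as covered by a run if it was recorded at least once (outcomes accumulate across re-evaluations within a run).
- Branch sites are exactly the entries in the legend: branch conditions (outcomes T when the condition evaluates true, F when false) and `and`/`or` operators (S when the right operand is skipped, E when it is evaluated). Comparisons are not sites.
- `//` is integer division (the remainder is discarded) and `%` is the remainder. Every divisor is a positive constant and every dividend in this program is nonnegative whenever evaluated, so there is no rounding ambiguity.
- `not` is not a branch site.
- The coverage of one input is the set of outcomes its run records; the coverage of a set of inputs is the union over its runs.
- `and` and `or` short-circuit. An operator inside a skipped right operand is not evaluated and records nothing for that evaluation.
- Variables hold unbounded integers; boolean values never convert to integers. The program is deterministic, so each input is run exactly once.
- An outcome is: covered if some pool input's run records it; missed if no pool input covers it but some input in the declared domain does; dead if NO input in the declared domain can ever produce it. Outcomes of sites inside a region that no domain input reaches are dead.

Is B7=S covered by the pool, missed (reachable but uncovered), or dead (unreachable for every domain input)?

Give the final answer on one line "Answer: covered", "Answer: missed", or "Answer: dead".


no pool input records B7=S
checking all 120 inputs in the declared domain: B7=S is never recorded -> dead
Answer: dead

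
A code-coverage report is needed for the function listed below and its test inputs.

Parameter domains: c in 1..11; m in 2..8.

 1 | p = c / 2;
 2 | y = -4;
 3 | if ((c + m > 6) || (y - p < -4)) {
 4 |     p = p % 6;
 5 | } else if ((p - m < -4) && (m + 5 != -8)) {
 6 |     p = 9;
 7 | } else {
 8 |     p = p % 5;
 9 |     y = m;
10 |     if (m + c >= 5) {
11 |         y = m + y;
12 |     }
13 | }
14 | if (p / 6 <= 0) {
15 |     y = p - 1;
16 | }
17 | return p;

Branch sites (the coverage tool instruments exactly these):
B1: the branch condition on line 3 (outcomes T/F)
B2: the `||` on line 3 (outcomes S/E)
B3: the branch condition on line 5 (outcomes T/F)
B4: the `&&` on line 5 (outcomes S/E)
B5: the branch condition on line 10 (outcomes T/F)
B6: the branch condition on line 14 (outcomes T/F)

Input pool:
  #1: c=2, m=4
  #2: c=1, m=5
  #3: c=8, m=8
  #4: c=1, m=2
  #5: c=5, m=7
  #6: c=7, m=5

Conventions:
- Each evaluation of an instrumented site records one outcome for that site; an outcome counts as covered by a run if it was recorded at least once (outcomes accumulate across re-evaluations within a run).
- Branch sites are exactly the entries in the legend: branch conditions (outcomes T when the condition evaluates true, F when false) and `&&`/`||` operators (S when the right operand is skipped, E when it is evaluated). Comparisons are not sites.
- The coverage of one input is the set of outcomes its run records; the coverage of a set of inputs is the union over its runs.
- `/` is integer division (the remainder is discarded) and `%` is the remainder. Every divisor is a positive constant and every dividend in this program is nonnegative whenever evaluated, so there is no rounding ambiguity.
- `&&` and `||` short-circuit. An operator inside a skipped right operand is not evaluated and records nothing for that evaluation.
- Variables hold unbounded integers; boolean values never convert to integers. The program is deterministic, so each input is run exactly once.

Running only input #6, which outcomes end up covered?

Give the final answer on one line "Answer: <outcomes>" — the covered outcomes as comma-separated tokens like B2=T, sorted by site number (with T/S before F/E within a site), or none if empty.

Tracing the run of input #6 (c=7, m=5):
  B2->S, B1->T, B6->T
as a set, this run covers: B1=T, B2=S, B6=T

Answer: B1=T, B2=S, B6=T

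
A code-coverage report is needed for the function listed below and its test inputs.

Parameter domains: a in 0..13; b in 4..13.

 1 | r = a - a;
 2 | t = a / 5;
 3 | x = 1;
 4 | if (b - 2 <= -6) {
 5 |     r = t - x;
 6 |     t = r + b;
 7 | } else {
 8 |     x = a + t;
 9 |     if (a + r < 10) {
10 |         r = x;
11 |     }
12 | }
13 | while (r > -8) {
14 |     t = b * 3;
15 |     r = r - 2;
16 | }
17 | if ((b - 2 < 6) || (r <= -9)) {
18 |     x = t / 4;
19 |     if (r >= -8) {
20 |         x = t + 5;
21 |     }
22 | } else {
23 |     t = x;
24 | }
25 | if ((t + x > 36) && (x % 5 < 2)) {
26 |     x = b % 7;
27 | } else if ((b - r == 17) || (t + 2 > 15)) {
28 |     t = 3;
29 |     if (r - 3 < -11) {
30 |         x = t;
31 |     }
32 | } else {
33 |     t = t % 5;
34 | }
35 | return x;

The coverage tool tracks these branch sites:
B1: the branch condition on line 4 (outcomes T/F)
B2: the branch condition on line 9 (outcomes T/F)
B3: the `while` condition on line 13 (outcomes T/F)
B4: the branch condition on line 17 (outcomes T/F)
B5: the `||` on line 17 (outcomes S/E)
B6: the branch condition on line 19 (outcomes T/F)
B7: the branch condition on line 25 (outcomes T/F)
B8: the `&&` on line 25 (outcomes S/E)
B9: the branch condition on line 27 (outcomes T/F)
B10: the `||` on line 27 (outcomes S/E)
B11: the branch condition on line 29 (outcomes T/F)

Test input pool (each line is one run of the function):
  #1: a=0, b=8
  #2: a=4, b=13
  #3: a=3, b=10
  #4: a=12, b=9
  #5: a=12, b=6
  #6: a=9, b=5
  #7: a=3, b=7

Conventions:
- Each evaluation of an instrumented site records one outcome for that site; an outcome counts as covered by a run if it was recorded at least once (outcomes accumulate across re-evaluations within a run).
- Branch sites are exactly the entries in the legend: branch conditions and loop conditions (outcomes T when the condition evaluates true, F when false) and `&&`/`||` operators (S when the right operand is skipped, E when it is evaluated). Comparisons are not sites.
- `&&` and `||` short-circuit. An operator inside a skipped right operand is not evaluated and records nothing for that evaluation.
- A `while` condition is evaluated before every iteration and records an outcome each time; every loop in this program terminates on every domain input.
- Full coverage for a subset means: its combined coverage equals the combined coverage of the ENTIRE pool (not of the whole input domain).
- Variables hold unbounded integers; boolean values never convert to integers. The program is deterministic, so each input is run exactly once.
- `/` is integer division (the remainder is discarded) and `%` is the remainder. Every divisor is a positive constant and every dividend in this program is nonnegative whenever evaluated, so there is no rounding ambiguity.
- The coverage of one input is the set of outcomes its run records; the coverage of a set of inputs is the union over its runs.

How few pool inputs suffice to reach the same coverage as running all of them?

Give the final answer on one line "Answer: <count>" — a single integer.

input #1, a=0, b=8: events B1->F, B2->T, B3->T, B3->T, B3->T, B3->T, B3->F, B5->E, B4->F, B8->S, B7->F, B10->E, B9->F; outcomes B1=F, B2=T, B3=T, B3=F, B4=F, B5=E, B7=F, B8=S, B9=F, B10=E
input #2, a=4, b=13: events B1->F, B2->T, B3->T, B3->T, B3->T, B3->T, B3->T, B3->T, B3->F, B5->E, B4->F, B8->S, B7->F, B10->E, ...; outcomes B1=F, B2=T, B3=T, B3=F, B4=F, B5=E, B7=F, B8=S, B9=F, B10=E
input #3, a=3, b=10: events B1->F, B2->T, B3->T, B3->T, B3->T, B3->T, B3->T, B3->T, B3->F, B5->E, B4->T, B6->F, B8->E, B7->F, ...; outcomes B1=F, B2=T, B3=T, B3=F, B4=T, B5=E, B6=F, B7=F, B8=E, B9=T, B10=E, B11=T
input #4, a=12, b=9: events B1->F, B2->F, B3->T, B3->T, B3->T, B3->T, B3->F, B5->E, B4->F, B8->S, B7->F, B10->S, B9->T, B11->F; outcomes B1=F, B2=F, B3=T, B3=F, B4=F, B5=E, B7=F, B8=S, B9=T, B10=S, B11=F
input #5, a=12, b=6: events B1->F, B2->F, B3->T, B3->T, B3->T, B3->T, B3->F, B5->S, B4->T, B6->T, B8->E, B7->F, B10->E, B9->T, ...; outcomes B1=F, B2=F, B3=T, B3=F, B4=T, B5=S, B6=T, B7=F, B8=E, B9=T, B10=E, B11=F
input #6, a=9, b=5: events B1->F, B2->T, B3->T, B3->T, B3->T, B3->T, B3->T, B3->T, B3->T, B3->T, B3->T, B3->F, B5->S, B4->T, ...; outcomes B1=F, B2=T, B3=T, B3=F, B4=T, B5=S, B6=T, B7=F, B8=S, B9=T, B10=E, B11=F
input #7, a=3, b=7: events B1->F, B2->T, B3->T, B3->T, B3->T, B3->T, B3->T, B3->T, B3->F, B5->S, B4->T, B6->F, B8->S, B7->F, ...; outcomes B1=F, B2=T, B3=T, B3=F, B4=T, B5=S, B6=F, B7=F, B8=S, B9=T, B10=E, B11=T
the full pool covers 20 outcomes: B1=F, B2=T, B2=F, B3=T, B3=F, B4=T, B4=F, B5=S, B5=E, B6=T, B6=F, B7=F, B8=S, B8=E, B9=T, B9=F, B10=S, B10=E, B11=T, B11=F
no size-1 subset reaches all 20 outcomes (best union: 12/20)
no size-2 subset reaches all 20 outcomes (best union: 17/20)
no size-3 subset reaches all 20 outcomes (best union: 19/20)
inputs {1, 3, 4, 5} (size 4) cover everything; no size-4 subset with a lexicographically smaller index list covers all 20

Answer: 4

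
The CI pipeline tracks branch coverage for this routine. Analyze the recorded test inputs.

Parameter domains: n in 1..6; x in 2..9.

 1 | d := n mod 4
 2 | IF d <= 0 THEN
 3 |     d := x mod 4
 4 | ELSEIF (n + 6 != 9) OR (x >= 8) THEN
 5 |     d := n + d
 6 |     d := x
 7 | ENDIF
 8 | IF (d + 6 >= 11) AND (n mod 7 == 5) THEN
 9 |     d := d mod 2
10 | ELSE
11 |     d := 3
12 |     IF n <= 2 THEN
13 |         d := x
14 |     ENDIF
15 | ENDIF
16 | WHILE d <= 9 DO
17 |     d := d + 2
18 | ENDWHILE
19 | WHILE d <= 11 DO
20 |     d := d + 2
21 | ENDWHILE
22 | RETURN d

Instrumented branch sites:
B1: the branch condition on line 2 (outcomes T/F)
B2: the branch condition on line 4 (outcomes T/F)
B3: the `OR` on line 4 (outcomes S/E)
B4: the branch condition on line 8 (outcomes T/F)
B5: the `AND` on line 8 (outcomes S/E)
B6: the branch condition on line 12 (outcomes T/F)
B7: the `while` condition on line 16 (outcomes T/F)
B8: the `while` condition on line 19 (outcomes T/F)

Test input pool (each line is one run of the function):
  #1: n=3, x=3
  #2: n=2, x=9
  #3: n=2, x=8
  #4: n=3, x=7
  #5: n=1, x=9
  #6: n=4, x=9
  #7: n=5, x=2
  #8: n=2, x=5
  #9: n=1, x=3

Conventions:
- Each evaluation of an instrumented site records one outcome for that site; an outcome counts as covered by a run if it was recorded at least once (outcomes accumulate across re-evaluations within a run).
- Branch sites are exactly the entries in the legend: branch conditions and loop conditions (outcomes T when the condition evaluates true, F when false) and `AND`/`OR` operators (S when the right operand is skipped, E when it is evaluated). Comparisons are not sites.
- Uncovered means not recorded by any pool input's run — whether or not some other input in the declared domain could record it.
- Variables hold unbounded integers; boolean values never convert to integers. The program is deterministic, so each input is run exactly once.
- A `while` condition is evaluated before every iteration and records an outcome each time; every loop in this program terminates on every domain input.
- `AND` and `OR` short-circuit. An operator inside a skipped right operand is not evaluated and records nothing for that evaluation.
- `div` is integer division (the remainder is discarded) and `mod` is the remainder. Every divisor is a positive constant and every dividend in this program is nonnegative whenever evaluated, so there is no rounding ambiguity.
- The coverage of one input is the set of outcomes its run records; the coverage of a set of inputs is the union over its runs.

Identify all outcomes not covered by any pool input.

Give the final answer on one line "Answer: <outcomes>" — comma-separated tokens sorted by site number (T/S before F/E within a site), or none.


input #1, n=3, x=3: outcomes B1=F, B2=F, B3=E, B4=F, B5=S, B6=F, B7=T, B7=F, B8=T, B8=F
input #2, n=2, x=9: outcomes B1=F, B2=T, B3=S, B4=F, B5=E, B6=T, B7=T, B7=F, B8=T, B8=F
input #3, n=2, x=8: outcomes B1=F, B2=T, B3=S, B4=F, B5=E, B6=T, B7=T, B7=F, B8=T, B8=F
input #4, n=3, x=7: outcomes B1=F, B2=F, B3=E, B4=F, B5=S, B6=F, B7=T, B7=F, B8=T, B8=F
input #5, n=1, x=9: outcomes B1=F, B2=T, B3=S, B4=F, B5=E, B6=T, B7=T, B7=F, B8=T, B8=F
input #6, n=4, x=9: outcomes B1=T, B4=F, B5=S, B6=F, B7=T, B7=F, B8=T, B8=F
input #7, n=5, x=2: outcomes B1=F, B2=T, B3=S, B4=F, B5=S, B6=F, B7=T, B7=F, B8=T, B8=F
input #8, n=2, x=5: outcomes B1=F, B2=T, B3=S, B4=F, B5=E, B6=T, B7=T, B7=F, B8=T, B8=F
input #9, n=1, x=3: outcomes B1=F, B2=T, B3=S, B4=F, B5=S, B6=T, B7=T, B7=F, B8=T, B8=F
union over the pool: B1=T, B1=F, B2=T, B2=F, B3=S, B3=E, B4=F, B5=S, B5=E, B6=T, B6=F, B7=T, B7=F, B8=T, B8=F
uncovered (1 of 16): B4=T
Answer: B4=T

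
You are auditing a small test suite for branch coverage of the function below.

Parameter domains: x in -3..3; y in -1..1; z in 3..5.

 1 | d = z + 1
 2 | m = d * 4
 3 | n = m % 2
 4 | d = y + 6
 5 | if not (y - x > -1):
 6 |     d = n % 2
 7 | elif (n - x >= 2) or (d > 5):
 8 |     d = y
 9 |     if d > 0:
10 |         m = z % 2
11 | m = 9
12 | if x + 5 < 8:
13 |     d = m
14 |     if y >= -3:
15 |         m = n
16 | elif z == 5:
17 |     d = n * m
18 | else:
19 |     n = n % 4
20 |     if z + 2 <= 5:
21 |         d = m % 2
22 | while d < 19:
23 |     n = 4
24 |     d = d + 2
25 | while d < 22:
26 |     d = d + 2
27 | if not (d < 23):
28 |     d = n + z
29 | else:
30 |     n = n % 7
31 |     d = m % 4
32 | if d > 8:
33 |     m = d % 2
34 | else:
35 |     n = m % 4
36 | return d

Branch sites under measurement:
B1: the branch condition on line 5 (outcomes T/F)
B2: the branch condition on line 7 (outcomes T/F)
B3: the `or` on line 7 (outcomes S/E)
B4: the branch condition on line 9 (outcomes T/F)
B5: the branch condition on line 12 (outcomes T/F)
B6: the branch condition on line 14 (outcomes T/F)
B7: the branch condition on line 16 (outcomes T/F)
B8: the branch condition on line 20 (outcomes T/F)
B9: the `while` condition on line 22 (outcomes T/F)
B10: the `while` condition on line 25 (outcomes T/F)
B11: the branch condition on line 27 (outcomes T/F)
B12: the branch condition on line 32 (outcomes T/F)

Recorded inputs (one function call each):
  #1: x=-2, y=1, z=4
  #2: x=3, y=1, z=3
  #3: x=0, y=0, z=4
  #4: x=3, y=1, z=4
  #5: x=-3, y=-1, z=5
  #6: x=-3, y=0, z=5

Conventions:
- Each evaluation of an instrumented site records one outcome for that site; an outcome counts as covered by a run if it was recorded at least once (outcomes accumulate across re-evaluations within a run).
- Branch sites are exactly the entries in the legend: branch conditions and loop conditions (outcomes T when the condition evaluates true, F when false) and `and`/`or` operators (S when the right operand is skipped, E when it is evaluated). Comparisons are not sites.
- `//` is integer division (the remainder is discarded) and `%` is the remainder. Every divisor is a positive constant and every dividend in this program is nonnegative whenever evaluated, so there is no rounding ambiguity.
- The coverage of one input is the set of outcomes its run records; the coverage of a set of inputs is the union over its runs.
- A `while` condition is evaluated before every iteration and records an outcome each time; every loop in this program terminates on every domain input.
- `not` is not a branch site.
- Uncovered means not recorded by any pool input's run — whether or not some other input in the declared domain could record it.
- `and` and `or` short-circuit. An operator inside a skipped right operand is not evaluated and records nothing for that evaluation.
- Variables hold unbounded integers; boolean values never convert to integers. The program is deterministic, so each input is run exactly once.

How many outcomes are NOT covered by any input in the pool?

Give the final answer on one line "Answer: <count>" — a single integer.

input #1 (x=-2, y=1, z=4): events B1->F, B3->S, B2->T, B4->T, B5->T, B6->T, B9->T, B9->T, B9->T, B9->T, B9->T, B9->F, B10->T, B10->T, ...; covers B1=F, B2=T, B3=S, B4=T, B5=T, B6=T, B9=T, B9=F, B10=T, B10=F, B11=T, B12=F
input #2 (x=3, y=1, z=3): events B1->T, B5->F, B7->F, B8->T, B9->T, B9->T, B9->T, B9->T, B9->T, B9->T, B9->T, B9->T, B9->T, B9->F, ...; covers B1=T, B5=F, B7=F, B8=T, B9=T, B9=F, B10=T, B10=F, B11=T, B12=F
input #3 (x=0, y=0, z=4): events B1->F, B3->E, B2->T, B4->F, B5->T, B6->T, B9->T, B9->T, B9->T, B9->T, B9->T, B9->F, B10->T, B10->T, ...; covers B1=F, B2=T, B3=E, B4=F, B5=T, B6=T, B9=T, B9=F, B10=T, B10=F, B11=T, B12=F
input #4 (x=3, y=1, z=4): events B1->T, B5->F, B7->F, B8->F, B9->T, B9->T, B9->T, B9->T, B9->T, B9->T, B9->T, B9->T, B9->T, B9->T, ...; covers B1=T, B5=F, B7=F, B8=F, B9=T, B9=F, B10=T, B10=F, B11=F, B12=F
input #5 (x=-3, y=-1, z=5): events B1->F, B3->S, B2->T, B4->F, B5->T, B6->T, B9->T, B9->T, B9->T, B9->T, B9->T, B9->F, B10->T, B10->T, ...; covers B1=F, B2=T, B3=S, B4=F, B5=T, B6=T, B9=T, B9=F, B10=T, B10=F, B11=T, B12=T
input #6 (x=-3, y=0, z=5): events B1->F, B3->S, B2->T, B4->F, B5->T, B6->T, B9->T, B9->T, B9->T, B9->T, B9->T, B9->F, B10->T, B10->T, ...; covers B1=F, B2=T, B3=S, B4=F, B5=T, B6=T, B9=T, B9=F, B10=T, B10=F, B11=T, B12=T
union over the pool: B1=T, B1=F, B2=T, B3=S, B3=E, B4=T, B4=F, B5=T, B5=F, B6=T, B7=F, B8=T, B8=F, B9=T, B9=F, B10=T, B10=F, B11=T, B11=F, B12=T, B12=F
uncovered (3 of 24): B2=F, B6=F, B7=T

Answer: 3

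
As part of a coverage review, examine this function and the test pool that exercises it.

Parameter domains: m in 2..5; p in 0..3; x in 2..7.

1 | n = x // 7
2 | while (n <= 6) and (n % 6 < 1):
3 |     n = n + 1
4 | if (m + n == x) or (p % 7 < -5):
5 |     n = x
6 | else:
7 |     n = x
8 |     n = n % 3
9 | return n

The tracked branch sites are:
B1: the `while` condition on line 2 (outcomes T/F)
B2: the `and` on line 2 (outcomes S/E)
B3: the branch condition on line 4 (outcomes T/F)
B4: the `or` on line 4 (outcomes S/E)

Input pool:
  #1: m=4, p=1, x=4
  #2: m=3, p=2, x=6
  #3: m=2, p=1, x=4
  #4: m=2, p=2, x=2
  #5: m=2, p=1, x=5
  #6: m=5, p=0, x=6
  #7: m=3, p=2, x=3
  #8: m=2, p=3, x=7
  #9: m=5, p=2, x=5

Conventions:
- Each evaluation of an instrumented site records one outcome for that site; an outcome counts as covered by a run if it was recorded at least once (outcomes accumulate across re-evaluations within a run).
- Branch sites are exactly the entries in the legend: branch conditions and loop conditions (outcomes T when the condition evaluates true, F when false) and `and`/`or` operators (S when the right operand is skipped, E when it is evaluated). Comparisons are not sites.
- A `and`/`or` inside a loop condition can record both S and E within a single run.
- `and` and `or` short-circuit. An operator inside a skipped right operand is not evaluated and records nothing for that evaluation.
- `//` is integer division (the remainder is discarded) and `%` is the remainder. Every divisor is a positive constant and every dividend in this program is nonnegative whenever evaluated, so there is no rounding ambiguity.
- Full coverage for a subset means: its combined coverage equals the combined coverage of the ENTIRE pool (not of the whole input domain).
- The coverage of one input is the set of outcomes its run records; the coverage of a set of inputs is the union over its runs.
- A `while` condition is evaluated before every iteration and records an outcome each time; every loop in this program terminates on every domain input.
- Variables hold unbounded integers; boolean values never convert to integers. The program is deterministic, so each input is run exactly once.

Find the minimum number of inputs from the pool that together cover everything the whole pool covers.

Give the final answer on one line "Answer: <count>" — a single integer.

input #1 (m=4, p=1, x=4): events B2->E, B1->T, B2->E, B1->F, B4->E, B3->F; covers B1=T, B1=F, B2=E, B3=F, B4=E
input #2 (m=3, p=2, x=6): events B2->E, B1->T, B2->E, B1->F, B4->E, B3->F; covers B1=T, B1=F, B2=E, B3=F, B4=E
input #3 (m=2, p=1, x=4): events B2->E, B1->T, B2->E, B1->F, B4->E, B3->F; covers B1=T, B1=F, B2=E, B3=F, B4=E
input #4 (m=2, p=2, x=2): events B2->E, B1->T, B2->E, B1->F, B4->E, B3->F; covers B1=T, B1=F, B2=E, B3=F, B4=E
input #5 (m=2, p=1, x=5): events B2->E, B1->T, B2->E, B1->F, B4->E, B3->F; covers B1=T, B1=F, B2=E, B3=F, B4=E
input #6 (m=5, p=0, x=6): events B2->E, B1->T, B2->E, B1->F, B4->S, B3->T; covers B1=T, B1=F, B2=E, B3=T, B4=S
input #7 (m=3, p=2, x=3): events B2->E, B1->T, B2->E, B1->F, B4->E, B3->F; covers B1=T, B1=F, B2=E, B3=F, B4=E
input #8 (m=2, p=3, x=7): events B2->E, B1->F, B4->E, B3->F; covers B1=F, B2=E, B3=F, B4=E
input #9 (m=5, p=2, x=5): events B2->E, B1->T, B2->E, B1->F, B4->E, B3->F; covers B1=T, B1=F, B2=E, B3=F, B4=E
together the pool reaches 7 outcomes: B1=T, B1=F, B2=E, B3=T, B3=F, B4=S, B4=E
every size-1 subset falls short of the 7 outcomes (best: 5/7)
at size 2, {1, 6} reaches all 7 outcomes; every lexicographically earlier size-2 subset fails

Answer: 2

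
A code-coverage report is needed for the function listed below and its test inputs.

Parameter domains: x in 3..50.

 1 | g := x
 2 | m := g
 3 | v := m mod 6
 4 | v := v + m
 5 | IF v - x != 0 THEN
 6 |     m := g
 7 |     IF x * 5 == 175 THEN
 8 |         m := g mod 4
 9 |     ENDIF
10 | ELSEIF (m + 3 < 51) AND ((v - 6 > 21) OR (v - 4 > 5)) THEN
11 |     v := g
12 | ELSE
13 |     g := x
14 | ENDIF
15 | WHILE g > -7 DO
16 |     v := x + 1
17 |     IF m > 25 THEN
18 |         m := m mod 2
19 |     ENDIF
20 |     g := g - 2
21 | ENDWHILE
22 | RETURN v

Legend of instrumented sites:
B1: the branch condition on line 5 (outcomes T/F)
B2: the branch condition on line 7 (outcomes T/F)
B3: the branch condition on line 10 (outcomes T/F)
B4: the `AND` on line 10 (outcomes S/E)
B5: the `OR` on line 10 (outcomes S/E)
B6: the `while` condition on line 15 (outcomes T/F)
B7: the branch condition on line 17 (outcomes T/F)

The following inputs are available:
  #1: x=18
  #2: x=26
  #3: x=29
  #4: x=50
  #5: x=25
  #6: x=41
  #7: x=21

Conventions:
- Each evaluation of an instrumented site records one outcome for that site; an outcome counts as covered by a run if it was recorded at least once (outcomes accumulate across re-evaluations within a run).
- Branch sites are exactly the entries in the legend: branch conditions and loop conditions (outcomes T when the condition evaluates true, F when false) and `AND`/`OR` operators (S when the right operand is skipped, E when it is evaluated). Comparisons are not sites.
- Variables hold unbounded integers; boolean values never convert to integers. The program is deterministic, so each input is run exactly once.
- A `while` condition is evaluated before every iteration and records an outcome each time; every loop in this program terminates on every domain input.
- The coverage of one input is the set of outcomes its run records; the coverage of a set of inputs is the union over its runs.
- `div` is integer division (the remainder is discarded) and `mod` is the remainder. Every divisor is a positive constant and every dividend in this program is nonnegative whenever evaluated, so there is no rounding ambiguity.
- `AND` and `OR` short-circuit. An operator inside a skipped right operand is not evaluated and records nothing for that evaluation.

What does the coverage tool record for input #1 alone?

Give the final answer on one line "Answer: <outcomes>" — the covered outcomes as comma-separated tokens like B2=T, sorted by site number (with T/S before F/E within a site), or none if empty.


Tracing the run of input #1 (x=18):
  B1->F, B4->E, B5->E, B3->T, B6->T, B7->F, B6->T, B7->F, B6->T, B7->F
  B6->T, B7->F, B6->T, B7->F, B6->T, B7->F, B6->T, B7->F, B6->T, B7->F
  B6->T, B7->F, B6->T, B7->F, B6->T, B7->F, B6->T, B7->F, B6->T, B7->F
  B6->F
collecting distinct outcomes: B1=F, B3=T, B4=E, B5=E, B6=T, B6=F, B7=F
Answer: B1=F, B3=T, B4=E, B5=E, B6=T, B6=F, B7=F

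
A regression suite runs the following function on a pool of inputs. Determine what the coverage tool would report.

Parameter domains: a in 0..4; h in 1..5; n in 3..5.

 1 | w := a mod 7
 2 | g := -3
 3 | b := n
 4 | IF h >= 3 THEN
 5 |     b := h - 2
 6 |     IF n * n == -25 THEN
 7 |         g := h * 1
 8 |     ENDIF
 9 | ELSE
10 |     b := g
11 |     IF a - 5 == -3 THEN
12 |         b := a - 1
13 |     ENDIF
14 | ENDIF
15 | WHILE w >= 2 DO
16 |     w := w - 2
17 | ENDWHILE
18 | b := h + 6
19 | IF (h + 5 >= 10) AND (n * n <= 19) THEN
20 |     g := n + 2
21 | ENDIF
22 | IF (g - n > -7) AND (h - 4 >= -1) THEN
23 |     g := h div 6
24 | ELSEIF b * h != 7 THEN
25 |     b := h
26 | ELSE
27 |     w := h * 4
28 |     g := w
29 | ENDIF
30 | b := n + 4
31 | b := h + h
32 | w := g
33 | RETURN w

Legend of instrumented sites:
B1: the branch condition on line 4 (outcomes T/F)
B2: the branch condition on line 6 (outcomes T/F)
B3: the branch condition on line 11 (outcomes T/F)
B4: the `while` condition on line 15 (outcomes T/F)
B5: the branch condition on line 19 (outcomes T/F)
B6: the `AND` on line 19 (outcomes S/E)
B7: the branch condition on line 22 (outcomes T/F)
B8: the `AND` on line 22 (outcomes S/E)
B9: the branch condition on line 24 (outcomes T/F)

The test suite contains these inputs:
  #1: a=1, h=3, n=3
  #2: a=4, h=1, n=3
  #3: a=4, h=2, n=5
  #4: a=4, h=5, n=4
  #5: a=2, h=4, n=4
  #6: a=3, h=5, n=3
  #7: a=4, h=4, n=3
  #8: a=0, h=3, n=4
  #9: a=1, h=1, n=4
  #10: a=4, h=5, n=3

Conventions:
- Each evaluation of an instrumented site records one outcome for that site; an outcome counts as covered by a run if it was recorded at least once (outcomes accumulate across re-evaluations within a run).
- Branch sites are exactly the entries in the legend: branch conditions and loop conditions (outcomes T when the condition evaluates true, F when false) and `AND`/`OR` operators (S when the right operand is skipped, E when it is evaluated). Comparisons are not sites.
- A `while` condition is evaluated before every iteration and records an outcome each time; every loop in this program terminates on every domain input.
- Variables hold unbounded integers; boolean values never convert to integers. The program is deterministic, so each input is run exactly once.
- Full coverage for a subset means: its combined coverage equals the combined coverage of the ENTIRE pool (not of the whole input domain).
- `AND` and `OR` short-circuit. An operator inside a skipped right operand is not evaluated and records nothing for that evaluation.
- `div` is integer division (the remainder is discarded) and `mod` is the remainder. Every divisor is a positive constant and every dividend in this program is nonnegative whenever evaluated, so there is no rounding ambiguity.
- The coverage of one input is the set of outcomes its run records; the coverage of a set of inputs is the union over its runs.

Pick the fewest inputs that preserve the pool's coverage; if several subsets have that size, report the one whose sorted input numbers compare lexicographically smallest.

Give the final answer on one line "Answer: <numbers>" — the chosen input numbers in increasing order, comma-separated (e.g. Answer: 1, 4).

input #1 (a=1, h=3, n=3): covers B1=T, B2=F, B4=F, B5=F, B6=S, B7=T, B8=E
input #2 (a=4, h=1, n=3): covers B1=F, B3=F, B4=T, B4=F, B5=F, B6=S, B7=F, B8=E, B9=F
input #3 (a=4, h=2, n=5): covers B1=F, B3=F, B4=T, B4=F, B5=F, B6=S, B7=F, B8=S, B9=T
input #4 (a=4, h=5, n=4): covers B1=T, B2=F, B4=T, B4=F, B5=T, B6=E, B7=T, B8=E
input #5 (a=2, h=4, n=4): covers B1=T, B2=F, B4=T, B4=F, B5=F, B6=S, B7=F, B8=S, B9=T
input #6 (a=3, h=5, n=3): covers B1=T, B2=F, B4=T, B4=F, B5=T, B6=E, B7=T, B8=E
input #7 (a=4, h=4, n=3): covers B1=T, B2=F, B4=T, B4=F, B5=F, B6=S, B7=T, B8=E
input #8 (a=0, h=3, n=4): covers B1=T, B2=F, B4=F, B5=F, B6=S, B7=F, B8=S, B9=T
input #9 (a=1, h=1, n=4): covers B1=F, B3=F, B4=F, B5=F, B6=S, B7=F, B8=S, B9=F
input #10 (a=4, h=5, n=3): covers B1=T, B2=F, B4=T, B4=F, B5=T, B6=E, B7=T, B8=E
the full pool covers 16 outcomes: B1=T, B1=F, B2=F, B3=F, B4=T, B4=F, B5=T, B5=F, B6=S, B6=E, B7=T, B7=F, B8=S, B8=E, B9=T, B9=F
every size-1 subset falls short of the 16 outcomes (best: 9/16)
every size-2 subset falls short of the 16 outcomes (best: 15/16)
at size 3, {2, 3, 4} reaches all 16 outcomes; every lexicographically earlier size-3 subset fails

Answer: 2, 3, 4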